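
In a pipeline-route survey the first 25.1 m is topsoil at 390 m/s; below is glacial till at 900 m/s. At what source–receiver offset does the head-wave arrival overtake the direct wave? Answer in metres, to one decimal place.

79.8 m

θ_c = arcsin(390/900) = 25.68°, so cos θ_c = 0.9012 and tᵢ = 2h cos θ_c/V₁ = 0.1160 s.
At crossover x/V₁ = x/V₂ + tᵢ ⇒ x = tᵢ/(1/V₁ − 1/V₂) = 0.11600/(2.5641e-03 − 1.1111e-03) = 79.84 m.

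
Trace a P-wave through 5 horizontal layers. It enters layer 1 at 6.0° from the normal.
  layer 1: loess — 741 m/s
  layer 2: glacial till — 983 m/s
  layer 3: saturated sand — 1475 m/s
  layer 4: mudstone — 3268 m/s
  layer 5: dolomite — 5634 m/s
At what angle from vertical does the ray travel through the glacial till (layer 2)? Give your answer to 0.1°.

8.0°

Ray parameter p = sin 6.0° / 741 = 1.4106e-04 s/m.
sin θ_2 = p·V_2 = 1.4106e-04 × 983 = 0.1387.
θ_2 = arcsin 0.1387 = 7.97°.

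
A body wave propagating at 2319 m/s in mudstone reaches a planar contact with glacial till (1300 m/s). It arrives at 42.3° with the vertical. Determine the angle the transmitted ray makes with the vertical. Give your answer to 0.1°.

22.2°

Snell's law: sin θ₂ = (V₂/V₁)·sin θ₁ = (1300/2319)·sin 42.3° = 0.3773.
θ₂ = sin⁻¹(0.3773) = 22.17° (from vertical).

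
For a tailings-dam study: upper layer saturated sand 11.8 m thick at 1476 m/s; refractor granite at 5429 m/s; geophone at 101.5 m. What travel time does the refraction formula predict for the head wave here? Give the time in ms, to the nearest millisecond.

34 ms

θ_c = arcsin(V₁/V₂) = arcsin(1476/5429) = 15.78°, cos θ_c = 0.9623.
Intercept time tᵢ = 2h cos θ_c / V₁ = 2·11.8·0.9623/1476 = 0.01539 s.
t = x/V₂ + tᵢ = 101.5/5429 + 0.01539 = 0.03408 s.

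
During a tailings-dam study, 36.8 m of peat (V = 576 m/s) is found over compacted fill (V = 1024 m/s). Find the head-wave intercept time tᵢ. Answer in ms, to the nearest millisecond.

tᵢ = 2h·√(V₂²−V₁²)/(V₁V₂).
√(V₂²−V₁²) = √(1024²−576²) = 846.6 m/s.
tᵢ = 2·36.8·846.6/(576·1024) = 0.10565 s.

106 ms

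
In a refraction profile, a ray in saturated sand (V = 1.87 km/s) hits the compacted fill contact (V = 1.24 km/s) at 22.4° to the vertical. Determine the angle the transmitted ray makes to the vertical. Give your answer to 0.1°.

Snell's law: sin θ₂ = (V₂/V₁)·sin θ₁ = (1.24/1.87)·sin 22.4° = 0.2527.
θ₂ = arcsin 0.2527 = 14.64° from the normal.

14.6°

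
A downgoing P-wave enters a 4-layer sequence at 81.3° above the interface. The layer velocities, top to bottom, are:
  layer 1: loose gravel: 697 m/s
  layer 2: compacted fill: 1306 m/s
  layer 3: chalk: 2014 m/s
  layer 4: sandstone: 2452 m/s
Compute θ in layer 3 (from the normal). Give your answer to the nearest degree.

From the normal: θ₁ = 90° − 81.3° = 8.7°.
Ray parameter p = sin 8.7° / 697 = 2.1702e-04 s/m.
sin θ_3 = p·V_3 = 2.1702e-04 × 2014 = 0.4371.
θ_3 = arcsin 0.4371 = 25.92°.

26°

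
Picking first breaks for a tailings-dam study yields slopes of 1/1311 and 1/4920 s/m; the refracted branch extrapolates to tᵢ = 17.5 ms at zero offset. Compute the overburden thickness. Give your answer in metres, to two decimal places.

11.90 m

θ_c = arcsin(1311/4920) = 15.45°; cos θ_c = 0.9638.
tᵢ = 2h cos θ_c/V₁ ⇒ h = tᵢ·V₁/(2 cos θ_c) = 0.0175·1311/(2·0.9638) = 11.90 m.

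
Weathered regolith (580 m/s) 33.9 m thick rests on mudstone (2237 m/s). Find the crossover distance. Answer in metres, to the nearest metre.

x_cross = 2h·√((V₂+V₁)/(V₂−V₁)).
(V₂+V₁)/(V₂−V₁) = (2237+580)/(2237−580) = 1.7001; √ = 1.3039.
x_cross = 2·33.9·1.3039 = 88.40 m.

88 m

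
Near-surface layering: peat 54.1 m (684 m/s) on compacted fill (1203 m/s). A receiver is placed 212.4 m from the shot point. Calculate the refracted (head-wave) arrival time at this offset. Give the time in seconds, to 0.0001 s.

0.3067 s

θ_c = arcsin(V₁/V₂) = arcsin(684/1203) = 34.65°, cos θ_c = 0.8226.
Intercept time tᵢ = 2h cos θ_c / V₁ = 2·54.1·0.8226/684 = 0.13013 s.
t = x/V₂ + tᵢ = 212.4/1203 + 0.13013 = 0.30669 s.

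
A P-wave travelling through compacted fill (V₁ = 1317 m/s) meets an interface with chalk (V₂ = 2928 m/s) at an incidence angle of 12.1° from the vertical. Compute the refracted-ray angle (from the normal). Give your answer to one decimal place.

sin θ₁/V₁ = sin θ₂/V₂ ⇒ sin θ₂ = 2928·sin 12.1°/1317 = 2928·0.2096/1317 = 0.4660.
θ₂ = sin⁻¹(0.4660) = 27.78° (from vertical).

27.8°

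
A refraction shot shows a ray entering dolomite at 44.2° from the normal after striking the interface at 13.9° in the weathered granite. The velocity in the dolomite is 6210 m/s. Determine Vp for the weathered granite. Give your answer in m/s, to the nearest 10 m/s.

2140 m/s

Snell's law: sin 13.9°/V₁ = sin 44.2°/V₂.
V₁ = V₂·sin 13.9°/sin 44.2° = 6210 × 0.3446 = 2139.83 m/s.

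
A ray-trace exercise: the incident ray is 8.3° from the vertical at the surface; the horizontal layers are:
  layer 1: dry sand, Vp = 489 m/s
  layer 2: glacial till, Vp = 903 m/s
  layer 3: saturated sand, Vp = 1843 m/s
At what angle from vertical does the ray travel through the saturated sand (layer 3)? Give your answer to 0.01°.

32.96°

Snell's law across each interface conserves sin θ / V, so sin θ_3 = V_3·sin θ₁/V₁.
sin θ_3 = 1843 × sin 8.3° / 489 = 0.5441.
θ_3 = 32.96° from the vertical.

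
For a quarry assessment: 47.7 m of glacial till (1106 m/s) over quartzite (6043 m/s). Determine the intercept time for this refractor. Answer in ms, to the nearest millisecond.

85 ms

θ_c = arcsin(V₁/V₂) = arcsin(1106/6043) = 10.55°; cos θ_c = 0.9831.
tᵢ = 2h·cos θ_c / V₁ = 2·47.7·0.9831 / 1106 = 0.08480 s.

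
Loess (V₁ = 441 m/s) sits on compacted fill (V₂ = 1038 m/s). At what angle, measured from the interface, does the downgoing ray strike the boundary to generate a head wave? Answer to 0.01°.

Critical incidence: sin θ_c = V₁/V₂ = 441/1038 = 0.4249.
θ_c = arcsin 0.4249 = 25.14°.
Measured from the interface: 90° − 25.14° = 64.86°.

64.86°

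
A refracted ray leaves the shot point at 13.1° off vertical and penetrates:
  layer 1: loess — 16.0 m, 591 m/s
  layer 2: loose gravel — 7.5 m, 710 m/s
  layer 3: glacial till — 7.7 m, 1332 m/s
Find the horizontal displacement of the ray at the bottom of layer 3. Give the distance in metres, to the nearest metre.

10 m

Ray parameter p = sin 13.1° / 591 m/s = 3.8350e-04 s/m.
Layer 1: θ = 13.10°; offset = 16.0·tan 13.10° = 3.723 m.
Layer 2: sin θ = p·710 = 0.2723 → θ = 15.80°; offset = 7.5·tan 15.80° = 2.122 m.
Layer 3: sin θ = p·1332 = 0.5108 → θ = 30.72°; offset = 7.7·tan 30.72° = 4.575 m.
Summing the layer offsets gives 10.421 m.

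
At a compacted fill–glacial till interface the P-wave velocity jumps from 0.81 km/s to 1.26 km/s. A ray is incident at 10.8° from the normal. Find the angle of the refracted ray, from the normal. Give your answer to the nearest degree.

sin θ₁/V₁ = sin θ₂/V₂ ⇒ sin θ₂ = 1.26·sin 10.8°/0.81 = 1.26·0.1874/0.81 = 0.2915.
θ₂ = arcsin 0.2915 = 16.95° from the normal.

17°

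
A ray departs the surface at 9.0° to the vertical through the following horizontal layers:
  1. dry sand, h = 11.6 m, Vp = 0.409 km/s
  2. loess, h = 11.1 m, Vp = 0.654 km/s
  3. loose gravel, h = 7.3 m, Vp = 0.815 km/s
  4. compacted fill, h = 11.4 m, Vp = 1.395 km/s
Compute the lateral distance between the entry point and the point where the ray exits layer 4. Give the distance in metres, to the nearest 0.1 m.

p = sin θ₁/V₁ = sin 9.0°/0.409 = 3.8248e-01 s/km is conserved through the stack.
Layer 1: θ = 9.00°; offset = 11.6·tan 9.00° = 1.837 m.
Layer 2: sin θ = p·0.654 = 0.2501 → θ = 14.49°; offset = 11.1·tan 14.49° = 2.868 m.
Layer 3: sin θ = p·0.815 = 0.3117 → θ = 18.16°; offset = 7.3·tan 18.16° = 2.395 m.
Layer 4: sin θ = p·1.395 = 0.5336 → θ = 32.25°; offset = 11.4·tan 32.25° = 7.192 m.
Summing the layer offsets gives 14.292 m.

14.3 m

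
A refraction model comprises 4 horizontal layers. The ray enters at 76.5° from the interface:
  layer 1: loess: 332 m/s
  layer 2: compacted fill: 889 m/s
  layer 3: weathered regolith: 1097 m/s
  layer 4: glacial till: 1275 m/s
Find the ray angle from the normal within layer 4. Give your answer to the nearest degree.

From the normal: θ₁ = 90° − 76.5° = 13.5°.
Ray parameter p = sin 13.5° / 332 = 7.0315e-04 s/m.
sin θ_4 = p·V_4 = 7.0315e-04 × 1275 = 0.8965.
θ_4 = arcsin 0.8965 = 63.70°.

64°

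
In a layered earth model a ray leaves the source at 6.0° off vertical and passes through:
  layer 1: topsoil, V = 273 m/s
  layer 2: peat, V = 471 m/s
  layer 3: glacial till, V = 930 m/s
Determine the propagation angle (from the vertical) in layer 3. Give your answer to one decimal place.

20.9°

Ray parameter p = sin 6.0° / 273 = 3.8289e-04 s/m.
sin θ_3 = p·V_3 = 3.8289e-04 × 930 = 0.3561.
θ_3 = 20.86° from the vertical.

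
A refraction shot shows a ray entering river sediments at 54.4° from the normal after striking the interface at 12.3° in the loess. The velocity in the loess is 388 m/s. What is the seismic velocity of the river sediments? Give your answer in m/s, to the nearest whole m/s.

sin 12.3° = 0.2130; sin 54.4° = 0.8131.
V₂ = V₁·(sin θ₂/sin θ₁) = 388·(0.8131/0.2130) = 1480.93 m/s.

1481 m/s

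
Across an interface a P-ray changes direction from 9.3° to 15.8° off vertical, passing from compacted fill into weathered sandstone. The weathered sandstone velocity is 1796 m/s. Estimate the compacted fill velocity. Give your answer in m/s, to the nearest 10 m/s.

sin 9.3° = 0.1616; sin 15.8° = 0.2723.
V₁ = V₂·(sin θ₁/sin θ₂) = 1796·(0.1616/0.2723) = 1065.96 m/s.

1070 m/s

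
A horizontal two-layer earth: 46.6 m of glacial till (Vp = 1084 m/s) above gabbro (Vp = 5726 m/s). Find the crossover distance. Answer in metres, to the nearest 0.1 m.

112.9 m

θ_c = arcsin(1084/5726) = 10.91°, so cos θ_c = 0.9819 and tᵢ = 2h cos θ_c/V₁ = 0.0844 s.
At crossover x/V₁ = x/V₂ + tᵢ ⇒ x = tᵢ/(1/V₁ − 1/V₂) = 0.08442/(9.2251e-04 − 1.7464e-04) = 112.89 m.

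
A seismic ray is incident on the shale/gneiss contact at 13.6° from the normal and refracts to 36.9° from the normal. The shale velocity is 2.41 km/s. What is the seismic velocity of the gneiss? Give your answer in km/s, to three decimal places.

6.154 km/s

Snell's law: sin 13.6°/V₁ = sin 36.9°/V₂.
V₂ = V₁·sin 36.9°/sin 13.6° = 2.41 × 2.5534 = 6.154 km/s.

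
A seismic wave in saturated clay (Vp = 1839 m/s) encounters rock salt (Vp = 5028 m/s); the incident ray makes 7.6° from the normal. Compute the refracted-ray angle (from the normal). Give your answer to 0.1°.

21.2°

Snell's law: sin θ₂ = (V₂/V₁)·sin θ₁ = (5028/1839)·sin 7.6° = 0.3616.
θ₂ = arcsin 0.3616 = 21.20° from the normal.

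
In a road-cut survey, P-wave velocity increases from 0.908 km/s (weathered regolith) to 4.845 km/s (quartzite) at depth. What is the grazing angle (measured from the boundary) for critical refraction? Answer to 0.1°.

At critical incidence the refracted ray runs along the interface (θ₂ = 90°), so sin θ_c = V₁/V₂.
θ_c = arcsin(0.908/4.845) = arcsin 0.1874 = 10.80°.
Measured from the interface: 90° − 10.80° = 79.20°.

79.2°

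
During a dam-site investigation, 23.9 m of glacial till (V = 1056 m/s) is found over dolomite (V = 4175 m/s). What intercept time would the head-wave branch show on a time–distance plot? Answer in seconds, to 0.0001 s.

0.0438 s

tᵢ = 2h·√(V₂²−V₁²)/(V₁V₂).
√(V₂²−V₁²) = √(4175²−1056²) = 4039.2 m/s.
tᵢ = 2·23.9·4039.2/(1056·4175) = 0.04379 s.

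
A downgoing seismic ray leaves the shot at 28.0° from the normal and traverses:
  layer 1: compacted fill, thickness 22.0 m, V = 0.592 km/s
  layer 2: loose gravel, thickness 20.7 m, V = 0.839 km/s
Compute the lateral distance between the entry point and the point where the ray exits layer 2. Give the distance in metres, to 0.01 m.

30.15 m

Ray parameter p = sin 28.0° / 0.592 km/s = 7.9303e-01 s/km.
Layer 1: θ = 28.00°; offset = 22.0·tan 28.00° = 11.6976 m.
Layer 2: sin θ = p·0.839 = 0.6653 → θ = 41.71°; offset = 20.7·tan 41.71° = 18.4489 m.
Total horizontal offset = 30.1465 m.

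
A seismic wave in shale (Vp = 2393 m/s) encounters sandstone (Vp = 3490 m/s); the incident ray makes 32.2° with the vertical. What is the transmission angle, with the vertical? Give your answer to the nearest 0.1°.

51.0°

Snell's law: sin θ₂ = (V₂/V₁)·sin θ₁ = (3490/2393)·sin 32.2° = 0.7772.
θ₂ = arcsin 0.7772 = 51.00° from the normal.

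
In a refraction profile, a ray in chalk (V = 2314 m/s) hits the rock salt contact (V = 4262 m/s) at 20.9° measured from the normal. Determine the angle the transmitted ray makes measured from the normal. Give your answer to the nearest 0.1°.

41.1°

sin θ₁/V₁ = sin θ₂/V₂ ⇒ sin θ₂ = 4262·sin 20.9°/2314 = 4262·0.3567/2314 = 0.6571.
θ₂ = sin⁻¹(0.6571) = 41.08° (from vertical).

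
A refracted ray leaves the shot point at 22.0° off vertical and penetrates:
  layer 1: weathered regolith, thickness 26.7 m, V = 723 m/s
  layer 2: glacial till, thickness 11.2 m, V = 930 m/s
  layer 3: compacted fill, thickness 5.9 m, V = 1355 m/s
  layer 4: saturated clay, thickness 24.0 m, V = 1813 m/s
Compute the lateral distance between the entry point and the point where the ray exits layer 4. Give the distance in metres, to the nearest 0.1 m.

88.5 m

Apply Snell's law at each interface; in layer i the horizontal offset is hᵢ·tan θᵢ.
Layer 1: θ = 22.00°; offset = 26.7·tan 22.00° = 10.788 m.
Layer 2: sin θ = 930·sin 22.0°/723 = 0.4819, θ = 28.81°; offset = 11.2·tan 28.81° = 6.159 m.
Layer 3: sin θ = 1355·sin 22.0°/723 = 0.7021, θ = 44.59°; offset = 5.9·tan 44.59° = 5.817 m.
Layer 4: sin θ = 1813·sin 22.0°/723 = 0.9394, θ = 69.95°; offset = 24.0·tan 69.95° = 65.744 m.
Σ offsets = 88.508 m.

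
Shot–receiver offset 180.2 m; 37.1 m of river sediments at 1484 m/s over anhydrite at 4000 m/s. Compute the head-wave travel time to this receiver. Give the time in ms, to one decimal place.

91.5 ms

t = x/V₂ + 2h·√(V₂²−V₁²)/(V₁V₂).
√(V₂²−V₁²) = √(4000²−1484²) = 3714.5 m/s; delay term = 2·37.1·3714.5/(1484·4000) = 0.04643 s.
t = 180.2/4000 + 0.04643 = 0.09148 s.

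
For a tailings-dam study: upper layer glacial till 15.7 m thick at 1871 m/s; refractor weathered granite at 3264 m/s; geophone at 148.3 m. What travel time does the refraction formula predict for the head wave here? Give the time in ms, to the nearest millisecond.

t = x/V₂ + 2h·√(V₂²−V₁²)/(V₁V₂).
√(V₂²−V₁²) = √(3264²−1871²) = 2674.5 m/s; delay term = 2·15.7·2674.5/(1871·3264) = 0.01375 s.
t = 148.3/3264 + 0.01375 = 0.05919 s.

59 ms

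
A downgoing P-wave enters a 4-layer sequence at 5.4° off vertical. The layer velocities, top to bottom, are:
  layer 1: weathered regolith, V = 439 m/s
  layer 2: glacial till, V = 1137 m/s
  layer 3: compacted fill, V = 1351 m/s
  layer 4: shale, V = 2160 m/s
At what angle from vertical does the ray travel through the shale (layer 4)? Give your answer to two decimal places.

Ray parameter p = sin 5.4° / 439 = 2.1437e-04 s/m.
sin θ_4 = p·V_4 = 2.1437e-04 × 2160 = 0.4630.
θ_4 = arcsin 0.4630 = 27.58°.

27.58°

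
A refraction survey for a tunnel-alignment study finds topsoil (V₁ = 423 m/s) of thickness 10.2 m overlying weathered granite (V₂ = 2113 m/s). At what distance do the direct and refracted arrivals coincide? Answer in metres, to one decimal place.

x_cross = 2h·√((V₂+V₁)/(V₂−V₁)).
(V₂+V₁)/(V₂−V₁) = (2113+423)/(2113−423) = 1.5006; √ = 1.2250.
x_cross = 2·10.2·1.2250 = 24.99 m.

25.0 m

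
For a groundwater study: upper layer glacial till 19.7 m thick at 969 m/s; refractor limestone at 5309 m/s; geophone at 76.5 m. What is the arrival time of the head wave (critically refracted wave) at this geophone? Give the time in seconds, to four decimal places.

0.0544 s

t = x/V₂ + 2h·√(V₂²−V₁²)/(V₁V₂).
√(V₂²−V₁²) = √(5309²−969²) = 5219.8 m/s; delay term = 2·19.7·5219.8/(969·5309) = 0.03998 s.
t = 76.5/5309 + 0.03998 = 0.05439 s.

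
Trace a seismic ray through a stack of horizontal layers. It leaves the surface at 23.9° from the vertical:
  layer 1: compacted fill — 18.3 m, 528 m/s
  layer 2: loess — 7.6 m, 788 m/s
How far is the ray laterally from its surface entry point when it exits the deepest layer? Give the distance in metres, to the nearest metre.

Apply Snell's law at each interface; in layer i the horizontal offset is hᵢ·tan θᵢ.
Layer 1: θ = 23.90°; offset = 18.3·tan 23.90° = 8.109 m.
Layer 2: sin θ = 788·sin 23.9°/528 = 0.6046, θ = 37.20°; offset = 7.6·tan 37.20° = 5.769 m.
Σ offsets = 13.879 m.

14 m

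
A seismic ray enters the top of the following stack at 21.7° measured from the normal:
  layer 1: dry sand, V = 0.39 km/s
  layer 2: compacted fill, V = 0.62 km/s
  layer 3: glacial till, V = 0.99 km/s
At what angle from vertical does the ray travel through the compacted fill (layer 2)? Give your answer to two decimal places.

Snell's law across each interface conserves sin θ / V, so sin θ_2 = V_2·sin θ₁/V₁.
sin θ_2 = 0.62 × sin 21.7° / 0.39 = 0.5878.
θ_2 = arcsin 0.5878 = 36.00°.

36.00°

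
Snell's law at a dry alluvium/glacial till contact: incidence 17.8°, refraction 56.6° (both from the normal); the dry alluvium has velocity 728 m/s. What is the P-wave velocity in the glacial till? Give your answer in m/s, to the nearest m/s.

1988 m/s

Snell's law: sin 17.8°/V₁ = sin 56.6°/V₂.
V₂ = V₁·sin 56.6°/sin 17.8° = 728 × 2.7310 = 1988.15 m/s.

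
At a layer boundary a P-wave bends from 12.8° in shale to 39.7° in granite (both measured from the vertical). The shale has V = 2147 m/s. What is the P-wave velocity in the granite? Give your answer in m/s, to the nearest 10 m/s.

sin 12.8° = 0.2215; sin 39.7° = 0.6388.
V₂ = V₁·(sin θ₂/sin θ₁) = 2147·(0.6388/0.2215) = 6190.22 m/s.

6190 m/s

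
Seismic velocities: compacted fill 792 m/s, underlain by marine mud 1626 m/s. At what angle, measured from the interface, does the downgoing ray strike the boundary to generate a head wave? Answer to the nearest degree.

At critical incidence the refracted ray runs along the interface (θ₂ = 90°), so sin θ_c = V₁/V₂.
θ_c = arcsin(792/1626) = arcsin 0.4871 = 29.15°.
Measured from the interface: 90° − 29.15° = 60.85°.

61°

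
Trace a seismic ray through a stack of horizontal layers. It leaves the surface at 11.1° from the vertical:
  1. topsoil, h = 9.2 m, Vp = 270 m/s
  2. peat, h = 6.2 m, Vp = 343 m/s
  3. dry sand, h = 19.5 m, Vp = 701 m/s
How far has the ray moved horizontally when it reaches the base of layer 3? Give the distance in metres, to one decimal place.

p = sin θ₁/V₁ = sin 11.1°/270 = 7.1304e-04 s/m is conserved through the stack.
Layer 1: θ = 11.10°; offset = 9.2·tan 11.10° = 1.805 m.
Layer 2: sin θ = p·343 = 0.2446 → θ = 14.16°; offset = 6.2·tan 14.16° = 1.564 m.
Layer 3: sin θ = p·701 = 0.4998 → θ = 29.99°; offset = 19.5·tan 29.99° = 11.254 m.
Summing the layer offsets gives 14.622 m.

14.6 m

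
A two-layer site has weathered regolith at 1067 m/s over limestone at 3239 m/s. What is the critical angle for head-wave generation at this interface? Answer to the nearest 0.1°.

Critical incidence: sin θ_c = V₁/V₂ = 1067/3239 = 0.3294.
θ_c = arcsin 0.3294 = 19.23°.

19.2°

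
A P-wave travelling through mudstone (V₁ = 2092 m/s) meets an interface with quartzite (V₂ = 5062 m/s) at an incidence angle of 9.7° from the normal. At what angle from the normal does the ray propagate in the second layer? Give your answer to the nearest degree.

Snell's law: sin θ₂ = (V₂/V₁)·sin θ₁ = (5062/2092)·sin 9.7° = 0.4077.
θ₂ = sin⁻¹(0.4077) = 24.06° (from vertical).

24°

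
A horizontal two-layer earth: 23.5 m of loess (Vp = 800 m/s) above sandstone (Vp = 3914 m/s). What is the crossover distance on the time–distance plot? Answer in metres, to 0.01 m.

x_cross = 2h·√((V₂+V₁)/(V₂−V₁)).
(V₂+V₁)/(V₂−V₁) = (3914+800)/(3914−800) = 1.5138; √ = 1.2304.
x_cross = 2·23.5·1.2304 = 57.83 m.

57.83 m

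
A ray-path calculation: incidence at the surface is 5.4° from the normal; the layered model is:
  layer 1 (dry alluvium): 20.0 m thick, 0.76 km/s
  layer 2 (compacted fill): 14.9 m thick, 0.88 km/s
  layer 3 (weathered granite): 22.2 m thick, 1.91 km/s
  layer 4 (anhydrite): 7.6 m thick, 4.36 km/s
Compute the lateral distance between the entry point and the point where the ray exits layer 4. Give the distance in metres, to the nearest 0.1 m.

p = sin θ₁/V₁ = sin 5.4°/0.76 = 1.2383e-01 s/km is conserved through the stack.
Layer 1: θ = 5.40°; offset = 20.0·tan 5.40° = 1.891 m.
Layer 2: sin θ = p·0.88 = 0.1090 → θ = 6.26°; offset = 14.9·tan 6.26° = 1.633 m.
Layer 3: sin θ = p·1.91 = 0.2365 → θ = 13.68°; offset = 22.2·tan 13.68° = 5.404 m.
Layer 4: sin θ = p·4.36 = 0.5399 → θ = 32.68°; offset = 7.6·tan 32.68° = 4.875 m.
Total horizontal offset = 13.802 m.

13.8 m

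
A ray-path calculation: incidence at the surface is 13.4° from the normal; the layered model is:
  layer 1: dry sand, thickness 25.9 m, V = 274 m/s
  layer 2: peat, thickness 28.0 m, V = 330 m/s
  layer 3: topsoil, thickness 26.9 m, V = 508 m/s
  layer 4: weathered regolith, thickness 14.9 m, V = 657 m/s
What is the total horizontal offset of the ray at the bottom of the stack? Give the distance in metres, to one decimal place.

p = sin θ₁/V₁ = sin 13.4°/274 = 8.4580e-04 s/m is conserved through the stack.
Layer 1: θ = 13.40°; offset = 25.9·tan 13.40° = 6.170 m.
Layer 2: sin θ = p·330 = 0.2791 → θ = 16.21°; offset = 28.0·tan 16.21° = 8.139 m.
Layer 3: sin θ = p·508 = 0.4297 → θ = 25.45°; offset = 26.9·tan 25.45° = 12.800 m.
Layer 4: sin θ = p·657 = 0.5557 → θ = 33.76°; offset = 14.9·tan 33.76° = 9.959 m.
Total horizontal offset = 37.067 m.

37.1 m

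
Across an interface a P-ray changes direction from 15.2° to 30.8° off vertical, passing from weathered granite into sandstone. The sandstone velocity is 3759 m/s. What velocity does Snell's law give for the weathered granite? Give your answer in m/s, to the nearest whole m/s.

1925 m/s

Snell's law: sin 15.2°/V₁ = sin 30.8°/V₂.
V₁ = V₂·sin 15.2°/sin 30.8° = 3759 × 0.5120 = 1924.78 m/s.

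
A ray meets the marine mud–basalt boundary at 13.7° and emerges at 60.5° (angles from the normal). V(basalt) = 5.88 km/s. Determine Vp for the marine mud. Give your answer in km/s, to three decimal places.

sin 13.7° = 0.2368; sin 60.5° = 0.8704.
V₁ = V₂·(sin θ₁/sin θ₂) = 5.88·(0.2368/0.8704) = 1.600 km/s.

1.600 km/s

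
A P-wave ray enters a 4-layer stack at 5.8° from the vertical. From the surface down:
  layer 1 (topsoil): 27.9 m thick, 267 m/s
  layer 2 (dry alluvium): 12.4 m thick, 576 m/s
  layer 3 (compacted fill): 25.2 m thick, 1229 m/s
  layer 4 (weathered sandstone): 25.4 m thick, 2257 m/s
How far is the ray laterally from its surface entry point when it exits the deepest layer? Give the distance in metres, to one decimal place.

60.6 m

Apply Snell's law at each interface; in layer i the horizontal offset is hᵢ·tan θᵢ.
Layer 1: θ = 5.80°; offset = 27.9·tan 5.80° = 2.834 m.
Layer 2: sin θ = 576·sin 5.8°/267 = 0.2180, θ = 12.59°; offset = 12.4·tan 12.59° = 2.770 m.
Layer 3: sin θ = 1229·sin 5.8°/267 = 0.4652, θ = 27.72°; offset = 25.2·tan 27.72° = 13.242 m.
Layer 4: sin θ = 2257·sin 5.8°/267 = 0.8542, θ = 58.68°; offset = 25.4·tan 58.68° = 41.737 m.
Σ offsets = 60.583 m.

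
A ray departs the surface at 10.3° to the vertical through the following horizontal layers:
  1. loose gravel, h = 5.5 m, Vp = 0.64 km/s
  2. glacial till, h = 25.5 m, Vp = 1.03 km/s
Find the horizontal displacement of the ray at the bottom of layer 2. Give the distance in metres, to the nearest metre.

Apply Snell's law at each interface; in layer i the horizontal offset is hᵢ·tan θᵢ.
Layer 1: θ = 10.30°; offset = 5.5·tan 10.30° = 1.000 m.
Layer 2: sin θ = 1.03·sin 10.3°/0.64 = 0.2878, θ = 16.72°; offset = 25.5·tan 16.72° = 7.662 m.
Total horizontal offset = 8.661 m.

9 m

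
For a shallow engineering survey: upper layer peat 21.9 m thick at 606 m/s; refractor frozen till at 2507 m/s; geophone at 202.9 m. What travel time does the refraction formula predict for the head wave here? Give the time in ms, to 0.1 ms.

t = x/V₂ + 2h·√(V₂²−V₁²)/(V₁V₂).
√(V₂²−V₁²) = √(2507²−606²) = 2432.7 m/s; delay term = 2·21.9·2432.7/(606·2507) = 0.07013 s.
t = 202.9/2507 + 0.07013 = 0.15107 s.

151.1 ms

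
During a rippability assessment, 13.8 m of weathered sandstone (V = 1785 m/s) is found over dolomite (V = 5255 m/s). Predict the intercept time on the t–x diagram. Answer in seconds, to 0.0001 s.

θ_c = arcsin(V₁/V₂) = arcsin(1785/5255) = 19.86°; cos θ_c = 0.9405.
tᵢ = 2h·cos θ_c / V₁ = 2·13.8·0.9405 / 1785 = 0.01454 s.

0.0145 s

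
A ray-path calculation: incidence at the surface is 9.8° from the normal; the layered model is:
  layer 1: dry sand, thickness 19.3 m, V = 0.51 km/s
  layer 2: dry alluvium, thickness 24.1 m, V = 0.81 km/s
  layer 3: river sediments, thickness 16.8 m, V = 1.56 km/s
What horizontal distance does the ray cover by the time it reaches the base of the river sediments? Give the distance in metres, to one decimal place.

20.3 m

Apply Snell's law at each interface; in layer i the horizontal offset is hᵢ·tan θᵢ.
Layer 1: θ = 9.80°; offset = 19.3·tan 9.80° = 3.334 m.
Layer 2: sin θ = 0.81·sin 9.8°/0.51 = 0.2703, θ = 15.68°; offset = 24.1·tan 15.68° = 6.767 m.
Layer 3: sin θ = 1.56·sin 9.8°/0.51 = 0.5206, θ = 31.38°; offset = 16.8·tan 31.38° = 10.245 m.
Total horizontal offset = 20.345 m.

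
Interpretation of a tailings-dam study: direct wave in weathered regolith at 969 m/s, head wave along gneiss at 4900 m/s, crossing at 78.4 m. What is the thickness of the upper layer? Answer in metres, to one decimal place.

32.1 m

x_cross = 2h·√((V₂+V₁)/(V₂−V₁)) → h = x_cross / (2·√((V₂+V₁)/(V₂−V₁))).
√((V₂+V₁)/(V₂−V₁)) = √((4900+969)/(4900−969)) = 1.2219.
h = 78.4 / (2·1.2219) = 32.08 m.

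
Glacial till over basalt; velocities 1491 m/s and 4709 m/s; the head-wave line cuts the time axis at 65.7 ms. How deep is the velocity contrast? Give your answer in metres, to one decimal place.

θ_c = arcsin(1491/4709) = 18.46°; cos θ_c = 0.9485.
tᵢ = 2h cos θ_c/V₁ ⇒ h = tᵢ·V₁/(2 cos θ_c) = 0.0657·1491/(2·0.9485) = 51.64 m.

51.6 m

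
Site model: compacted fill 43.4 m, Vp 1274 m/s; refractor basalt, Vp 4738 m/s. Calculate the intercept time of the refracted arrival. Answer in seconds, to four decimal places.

0.0656 s

tᵢ = 2h·√(V₂²−V₁²)/(V₁V₂).
√(V₂²−V₁²) = √(4738²−1274²) = 4563.5 m/s.
tᵢ = 2·43.4·4563.5/(1274·4738) = 0.06562 s.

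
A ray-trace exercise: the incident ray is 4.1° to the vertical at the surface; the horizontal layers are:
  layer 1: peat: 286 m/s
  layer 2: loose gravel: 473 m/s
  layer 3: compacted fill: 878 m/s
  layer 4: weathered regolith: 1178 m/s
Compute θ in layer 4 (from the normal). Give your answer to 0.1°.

17.1°

Snell's law across each interface conserves sin θ / V, so sin θ_4 = V_4·sin θ₁/V₁.
sin θ_4 = 1178 × sin 4.1° / 286 = 0.2945.
θ_4 = 17.13° from the vertical.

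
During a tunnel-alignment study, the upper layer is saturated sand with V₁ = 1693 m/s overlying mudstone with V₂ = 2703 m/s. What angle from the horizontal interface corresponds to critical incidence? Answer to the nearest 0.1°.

51.2°

Critical incidence: sin θ_c = V₁/V₂ = 1693/2703 = 0.6263.
θ_c = arcsin 0.6263 = 38.78°.
Measured from the interface: 90° − 38.78° = 51.22°.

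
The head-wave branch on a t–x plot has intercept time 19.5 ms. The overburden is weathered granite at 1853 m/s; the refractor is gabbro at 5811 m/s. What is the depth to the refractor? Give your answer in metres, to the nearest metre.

θ_c = arcsin(1853/5811) = 18.60°; cos θ_c = 0.9478.
tᵢ = 2h cos θ_c/V₁ ⇒ h = tᵢ·V₁/(2 cos θ_c) = 0.0195·1853/(2·0.9478) = 19.06 m.

19 m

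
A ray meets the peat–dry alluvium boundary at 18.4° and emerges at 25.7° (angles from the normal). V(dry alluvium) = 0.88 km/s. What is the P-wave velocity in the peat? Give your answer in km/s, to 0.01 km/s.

0.64 km/s

Snell's law: sin 18.4°/V₁ = sin 25.7°/V₂.
V₁ = V₂·sin 18.4°/sin 25.7° = 0.88 × 0.7279 = 0.64 km/s.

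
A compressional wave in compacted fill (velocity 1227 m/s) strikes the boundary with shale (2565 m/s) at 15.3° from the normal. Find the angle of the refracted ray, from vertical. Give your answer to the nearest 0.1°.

33.5°

sin θ₁/V₁ = sin θ₂/V₂ ⇒ sin θ₂ = 2565·sin 15.3°/1227 = 2565·0.2639/1227 = 0.5516.
θ₂ = sin⁻¹(0.5516) = 33.48° (from vertical).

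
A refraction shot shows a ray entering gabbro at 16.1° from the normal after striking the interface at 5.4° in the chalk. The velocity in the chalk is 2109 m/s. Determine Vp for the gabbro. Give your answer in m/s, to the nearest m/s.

Snell's law: sin 5.4°/V₁ = sin 16.1°/V₂.
V₂ = V₁·sin 16.1°/sin 5.4° = 2109 × 2.9468 = 6214.72 m/s.

6215 m/s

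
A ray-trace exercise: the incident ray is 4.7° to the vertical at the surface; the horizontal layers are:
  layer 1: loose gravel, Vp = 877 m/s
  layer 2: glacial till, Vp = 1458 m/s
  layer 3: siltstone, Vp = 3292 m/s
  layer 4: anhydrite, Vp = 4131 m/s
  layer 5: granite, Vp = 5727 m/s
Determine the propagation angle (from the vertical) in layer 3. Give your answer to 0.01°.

17.91°

Ray parameter p = sin 4.7° / 877 = 9.3430e-05 s/m.
sin θ_3 = p·V_3 = 9.3430e-05 × 3292 = 0.3076.
θ_3 = arcsin 0.3076 = 17.91°.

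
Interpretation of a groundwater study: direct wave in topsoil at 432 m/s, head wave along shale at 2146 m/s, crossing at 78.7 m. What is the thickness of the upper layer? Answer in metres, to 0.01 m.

x_cross = 2h·√((V₂+V₁)/(V₂−V₁)) → h = x_cross / (2·√((V₂+V₁)/(V₂−V₁))).
√((V₂+V₁)/(V₂−V₁)) = √((2146+432)/(2146−432)) = 1.2264.
h = 78.7 / (2·1.2264) = 32.09 m.

32.09 m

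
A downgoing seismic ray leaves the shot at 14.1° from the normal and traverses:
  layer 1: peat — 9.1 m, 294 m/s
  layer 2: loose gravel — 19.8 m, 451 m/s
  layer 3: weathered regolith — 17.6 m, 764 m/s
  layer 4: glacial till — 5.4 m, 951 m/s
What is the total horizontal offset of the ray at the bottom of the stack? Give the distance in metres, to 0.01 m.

p = sin θ₁/V₁ = sin 14.1°/294 = 8.2862e-04 s/m is conserved through the stack.
Layer 1: θ = 14.10°; offset = 9.1·tan 14.10° = 2.2858 m.
Layer 2: sin θ = p·451 = 0.3737 → θ = 21.94°; offset = 19.8·tan 21.94° = 7.9774 m.
Layer 3: sin θ = p·764 = 0.6331 → θ = 39.28°; offset = 17.6·tan 39.28° = 14.3935 m.
Layer 4: sin θ = p·951 = 0.7880 → θ = 52.00°; offset = 5.4·tan 52.00° = 6.9119 m.
Total horizontal offset = 31.5686 m.

31.57 m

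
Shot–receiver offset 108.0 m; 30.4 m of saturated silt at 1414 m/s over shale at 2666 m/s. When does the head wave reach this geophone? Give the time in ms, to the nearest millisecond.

77 ms

t = x/V₂ + 2h·√(V₂²−V₁²)/(V₁V₂).
√(V₂²−V₁²) = √(2666²−1414²) = 2260.1 m/s; delay term = 2·30.4·2260.1/(1414·2666) = 0.03645 s.
t = 108.0/2666 + 0.03645 = 0.07696 s.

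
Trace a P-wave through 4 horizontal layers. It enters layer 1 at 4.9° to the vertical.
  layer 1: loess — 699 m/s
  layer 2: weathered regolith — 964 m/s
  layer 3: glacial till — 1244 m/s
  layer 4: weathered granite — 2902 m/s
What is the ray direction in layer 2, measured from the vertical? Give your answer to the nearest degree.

Ray parameter p = sin 4.9° / 699 = 1.2220e-04 s/m.
sin θ_2 = p·V_2 = 1.2220e-04 × 964 = 0.1178.
θ_2 = 6.77° from the vertical.

7°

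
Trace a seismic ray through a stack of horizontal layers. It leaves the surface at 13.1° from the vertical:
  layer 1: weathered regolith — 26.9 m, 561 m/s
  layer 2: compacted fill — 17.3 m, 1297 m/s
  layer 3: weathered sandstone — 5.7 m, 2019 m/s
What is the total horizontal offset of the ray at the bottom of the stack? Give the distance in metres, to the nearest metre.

25 m

Apply Snell's law at each interface; in layer i the horizontal offset is hᵢ·tan θᵢ.
Layer 1: θ = 13.10°; offset = 26.9·tan 13.10° = 6.260 m.
Layer 2: sin θ = 1297·sin 13.1°/561 = 0.5240, θ = 31.60°; offset = 17.3·tan 31.60° = 10.644 m.
Layer 3: sin θ = 2019·sin 13.1°/561 = 0.8157, θ = 54.66°; offset = 5.7·tan 54.66° = 8.038 m.
Total horizontal offset = 24.941 m.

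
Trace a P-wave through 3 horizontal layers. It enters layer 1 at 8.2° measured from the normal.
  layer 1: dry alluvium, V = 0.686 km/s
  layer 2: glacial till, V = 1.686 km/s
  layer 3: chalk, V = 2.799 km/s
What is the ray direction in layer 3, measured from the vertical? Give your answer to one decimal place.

35.6°

Snell's law across each interface conserves sin θ / V, so sin θ_3 = V_3·sin θ₁/V₁.
sin θ_3 = 2.799 × sin 8.2° / 0.686 = 0.5820.
θ_3 = arcsin 0.5820 = 35.59°.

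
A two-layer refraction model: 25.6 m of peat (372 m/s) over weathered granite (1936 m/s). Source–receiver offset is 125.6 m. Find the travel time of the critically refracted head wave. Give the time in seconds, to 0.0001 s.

t = x/V₂ + 2h·√(V₂²−V₁²)/(V₁V₂).
√(V₂²−V₁²) = √(1936²−372²) = 1899.9 m/s; delay term = 2·25.6·1899.9/(372·1936) = 0.13507 s.
t = 125.6/1936 + 0.13507 = 0.19995 s.

0.1999 s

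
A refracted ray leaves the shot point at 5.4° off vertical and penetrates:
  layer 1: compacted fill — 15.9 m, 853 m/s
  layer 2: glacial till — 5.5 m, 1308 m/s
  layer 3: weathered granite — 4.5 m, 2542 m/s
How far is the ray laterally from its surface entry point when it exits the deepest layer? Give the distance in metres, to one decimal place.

Apply Snell's law at each interface; in layer i the horizontal offset is hᵢ·tan θᵢ.
Layer 1: θ = 5.40°; offset = 15.9·tan 5.40° = 1.503 m.
Layer 2: sin θ = 1308·sin 5.4°/853 = 0.1443, θ = 8.30°; offset = 5.5·tan 8.30° = 0.802 m.
Layer 3: sin θ = 2542·sin 5.4°/853 = 0.2804, θ = 16.29°; offset = 4.5·tan 16.29° = 1.315 m.
Summing the layer offsets gives 3.620 m.

3.6 m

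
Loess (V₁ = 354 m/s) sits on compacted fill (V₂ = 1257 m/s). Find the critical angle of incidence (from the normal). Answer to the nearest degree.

Critical incidence: sin θ_c = V₁/V₂ = 354/1257 = 0.2816.
θ_c = arcsin 0.2816 = 16.36°.

16°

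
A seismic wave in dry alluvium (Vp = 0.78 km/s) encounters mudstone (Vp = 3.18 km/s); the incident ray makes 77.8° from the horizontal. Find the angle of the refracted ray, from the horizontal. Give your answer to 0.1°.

30.5°

Angle from the normal: 90° − 77.8° = 12.2°.
Snell's law: sin θ₂ = (V₂/V₁)·sin θ₁ = (3.18/0.78)·sin 12.2° = 0.8616.
θ₂ = arcsin 0.8616 = 59.49° from the normal.
From the interface: 90° − 59.49° = 30.51°.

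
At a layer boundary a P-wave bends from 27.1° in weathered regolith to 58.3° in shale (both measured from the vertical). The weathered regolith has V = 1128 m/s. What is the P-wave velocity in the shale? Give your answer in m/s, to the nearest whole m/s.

2107 m/s

Snell's law: sin 27.1°/V₁ = sin 58.3°/V₂.
V₂ = V₁·sin 58.3°/sin 27.1° = 1128 × 1.8677 = 2106.74 m/s.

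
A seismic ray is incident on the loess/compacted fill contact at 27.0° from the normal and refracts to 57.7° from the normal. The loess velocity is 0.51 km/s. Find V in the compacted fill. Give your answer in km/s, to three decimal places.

0.950 km/s

Snell's law: sin 27.0°/V₁ = sin 57.7°/V₂.
V₂ = V₁·sin 57.7°/sin 27.0° = 0.51 × 1.8618 = 0.950 km/s.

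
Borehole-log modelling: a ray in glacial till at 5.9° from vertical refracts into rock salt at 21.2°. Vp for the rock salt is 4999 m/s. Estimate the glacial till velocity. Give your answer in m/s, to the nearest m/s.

sin 5.9° = 0.1028; sin 21.2° = 0.3616.
V₁ = V₂·(sin θ₁/sin θ₂) = 4999·(0.1028/0.3616) = 1420.98 m/s.

1421 m/s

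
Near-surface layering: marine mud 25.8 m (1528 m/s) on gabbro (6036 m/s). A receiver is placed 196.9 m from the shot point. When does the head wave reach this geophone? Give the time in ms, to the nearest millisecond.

t = x/V₂ + 2h·√(V₂²−V₁²)/(V₁V₂).
√(V₂²−V₁²) = √(6036²−1528²) = 5839.4 m/s; delay term = 2·25.8·5839.4/(1528·6036) = 0.03267 s.
t = 196.9/6036 + 0.03267 = 0.06529 s.

65 ms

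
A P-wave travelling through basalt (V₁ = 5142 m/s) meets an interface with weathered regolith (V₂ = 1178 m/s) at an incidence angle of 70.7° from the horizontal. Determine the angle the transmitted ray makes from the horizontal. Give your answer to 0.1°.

85.7°

Convert to the normal: θ₁ = 90° − 70.7° = 19.3°.
Snell's law: sin θ₂ = (V₂/V₁)·sin θ₁ = (1178/5142)·sin 19.3° = 0.0757.
θ₂ = arcsin 0.0757 = 4.34° from the normal.
From the interface: 90° − 4.34° = 85.66°.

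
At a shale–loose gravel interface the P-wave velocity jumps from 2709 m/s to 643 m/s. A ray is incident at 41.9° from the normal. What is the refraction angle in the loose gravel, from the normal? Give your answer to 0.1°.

9.1°

sin θ₁/V₁ = sin θ₂/V₂ ⇒ sin θ₂ = 643·sin 41.9°/2709 = 643·0.6678/2709 = 0.1585.
θ₂ = sin⁻¹(0.1585) = 9.12° (from vertical).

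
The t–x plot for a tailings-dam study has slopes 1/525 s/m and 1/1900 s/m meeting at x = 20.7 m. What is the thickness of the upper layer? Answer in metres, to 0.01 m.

7.79 m

x_cross = 2h·√((V₂+V₁)/(V₂−V₁)) → h = x_cross / (2·√((V₂+V₁)/(V₂−V₁))).
√((V₂+V₁)/(V₂−V₁)) = √((1900+525)/(1900−525)) = 1.3280.
h = 20.7 / (2·1.3280) = 7.79 m.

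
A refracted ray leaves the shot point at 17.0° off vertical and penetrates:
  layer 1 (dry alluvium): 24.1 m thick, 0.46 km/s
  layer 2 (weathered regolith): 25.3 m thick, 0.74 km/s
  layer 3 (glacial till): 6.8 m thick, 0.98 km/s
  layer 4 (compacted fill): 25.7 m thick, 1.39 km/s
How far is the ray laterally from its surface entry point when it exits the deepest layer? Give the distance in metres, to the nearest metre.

75 m

Apply Snell's law at each interface; in layer i the horizontal offset is hᵢ·tan θᵢ.
Layer 1: θ = 17.00°; offset = 24.1·tan 17.00° = 7.368 m.
Layer 2: sin θ = 0.74·sin 17.0°/0.46 = 0.4703, θ = 28.06°; offset = 25.3·tan 28.06° = 13.484 m.
Layer 3: sin θ = 0.98·sin 17.0°/0.46 = 0.6229, θ = 38.53°; offset = 6.8·tan 38.53° = 5.414 m.
Layer 4: sin θ = 1.39·sin 17.0°/0.46 = 0.8835, θ = 62.06°; offset = 25.7·tan 62.06° = 48.465 m.
Total horizontal offset = 74.731 m.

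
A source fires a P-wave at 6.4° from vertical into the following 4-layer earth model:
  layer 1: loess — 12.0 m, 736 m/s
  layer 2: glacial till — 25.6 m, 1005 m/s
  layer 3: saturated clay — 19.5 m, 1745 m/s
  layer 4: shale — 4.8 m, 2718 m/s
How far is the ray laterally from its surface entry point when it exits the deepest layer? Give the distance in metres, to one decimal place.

12.8 m

Apply Snell's law at each interface; in layer i the horizontal offset is hᵢ·tan θᵢ.
Layer 1: θ = 6.40°; offset = 12.0·tan 6.40° = 1.346 m.
Layer 2: sin θ = 1005·sin 6.4°/736 = 0.1522, θ = 8.75°; offset = 25.6·tan 8.75° = 3.943 m.
Layer 3: sin θ = 1745·sin 6.4°/736 = 0.2643, θ = 15.32°; offset = 19.5·tan 15.32° = 5.344 m.
Layer 4: sin θ = 2718·sin 6.4°/736 = 0.4116, θ = 24.31°; offset = 4.8·tan 24.31° = 2.168 m.
Total horizontal offset = 12.800 m.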